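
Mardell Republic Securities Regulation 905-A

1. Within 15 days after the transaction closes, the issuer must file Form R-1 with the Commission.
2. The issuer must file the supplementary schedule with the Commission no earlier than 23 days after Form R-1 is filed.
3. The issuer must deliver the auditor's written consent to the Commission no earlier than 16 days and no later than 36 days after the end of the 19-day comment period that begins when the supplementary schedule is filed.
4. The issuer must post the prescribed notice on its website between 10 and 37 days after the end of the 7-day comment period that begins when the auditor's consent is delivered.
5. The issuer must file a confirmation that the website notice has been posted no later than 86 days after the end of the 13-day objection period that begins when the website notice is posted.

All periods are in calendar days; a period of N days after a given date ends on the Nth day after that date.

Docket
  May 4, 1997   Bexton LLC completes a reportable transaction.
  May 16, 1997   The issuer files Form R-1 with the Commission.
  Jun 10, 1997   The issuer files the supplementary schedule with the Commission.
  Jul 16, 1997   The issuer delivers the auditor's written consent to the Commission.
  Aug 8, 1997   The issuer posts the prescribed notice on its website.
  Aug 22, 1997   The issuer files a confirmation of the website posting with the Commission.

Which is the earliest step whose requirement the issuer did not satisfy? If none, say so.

(1) due by May 4, 1997 + 15 days = May 19, 1997; May 16, 1997 is within that limit.
(2) permitted from May 16, 1997 + 23 days = Jun 8, 1997 onward; done Jun 10, 1997, after the minimum wait.
(3) the permitted window runs from Jun 29, 1997 + 16 = Jul 15, 1997 to Jun 29, 1997 + 36 = Aug 4, 1997; Jul 16, 1997 falls inside that range.
(4) the permitted window runs from Jul 23, 1997 + 10 = Aug 2, 1997 to Jul 23, 1997 + 37 = Aug 29, 1997; done Aug 8, 1997 — within the window.
(5) due by Aug 21, 1997 + 86 days = Nov 15, 1997; Aug 22, 1997 is within that limit.

None — every step was satisfied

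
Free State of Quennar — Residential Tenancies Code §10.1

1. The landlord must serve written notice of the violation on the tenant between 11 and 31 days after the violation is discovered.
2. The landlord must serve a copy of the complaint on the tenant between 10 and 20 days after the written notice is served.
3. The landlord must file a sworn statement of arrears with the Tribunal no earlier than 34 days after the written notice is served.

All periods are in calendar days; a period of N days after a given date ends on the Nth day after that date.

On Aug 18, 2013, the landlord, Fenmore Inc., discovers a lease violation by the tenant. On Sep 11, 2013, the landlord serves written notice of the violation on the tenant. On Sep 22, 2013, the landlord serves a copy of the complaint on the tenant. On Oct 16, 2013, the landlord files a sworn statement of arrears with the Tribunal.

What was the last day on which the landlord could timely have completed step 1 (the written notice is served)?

Sep 18, 2013

Step 1 runs from Aug 18, 2013, when the violation is discovered. The window is 11–31 days after Aug 18, 2013; it closes on Sep 18, 2013.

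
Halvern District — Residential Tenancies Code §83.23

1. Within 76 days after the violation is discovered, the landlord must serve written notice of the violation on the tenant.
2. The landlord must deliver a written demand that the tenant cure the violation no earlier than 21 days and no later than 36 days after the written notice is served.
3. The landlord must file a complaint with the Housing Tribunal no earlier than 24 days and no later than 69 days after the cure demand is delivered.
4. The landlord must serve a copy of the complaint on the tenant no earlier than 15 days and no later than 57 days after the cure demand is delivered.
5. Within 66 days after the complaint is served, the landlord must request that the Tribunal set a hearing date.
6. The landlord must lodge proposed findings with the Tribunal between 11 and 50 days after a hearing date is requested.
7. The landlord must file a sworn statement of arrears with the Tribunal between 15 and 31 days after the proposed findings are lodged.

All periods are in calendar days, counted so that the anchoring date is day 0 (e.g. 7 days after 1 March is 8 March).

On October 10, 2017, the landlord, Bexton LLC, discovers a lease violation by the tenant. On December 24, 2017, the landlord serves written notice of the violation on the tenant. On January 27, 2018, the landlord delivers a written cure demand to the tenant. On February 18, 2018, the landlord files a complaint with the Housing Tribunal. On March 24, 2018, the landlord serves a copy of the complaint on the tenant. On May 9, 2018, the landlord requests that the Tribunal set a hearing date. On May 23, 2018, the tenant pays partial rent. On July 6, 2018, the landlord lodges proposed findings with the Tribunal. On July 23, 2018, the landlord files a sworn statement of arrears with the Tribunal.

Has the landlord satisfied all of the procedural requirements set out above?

No

Step 1 — counting 76 days from October 10, 2017 (when the violation is discovered) gives a deadline of December 25, 2017; completed December 24, 2017, before the deadline.
Step 2 — 21 and 36 days from December 24, 2017 (when the written notice is served) are January 14, 2018 and January 29, 2018 respectively; January 27, 2018 falls inside that range.
Step 3 — 24 and 69 days from January 27, 2018 (when the cure demand is delivered) are February 20, 2018 and April 6, 2018 respectively; done February 18, 2018 — 2 days before the window opened.
That is the first point of non-compliance.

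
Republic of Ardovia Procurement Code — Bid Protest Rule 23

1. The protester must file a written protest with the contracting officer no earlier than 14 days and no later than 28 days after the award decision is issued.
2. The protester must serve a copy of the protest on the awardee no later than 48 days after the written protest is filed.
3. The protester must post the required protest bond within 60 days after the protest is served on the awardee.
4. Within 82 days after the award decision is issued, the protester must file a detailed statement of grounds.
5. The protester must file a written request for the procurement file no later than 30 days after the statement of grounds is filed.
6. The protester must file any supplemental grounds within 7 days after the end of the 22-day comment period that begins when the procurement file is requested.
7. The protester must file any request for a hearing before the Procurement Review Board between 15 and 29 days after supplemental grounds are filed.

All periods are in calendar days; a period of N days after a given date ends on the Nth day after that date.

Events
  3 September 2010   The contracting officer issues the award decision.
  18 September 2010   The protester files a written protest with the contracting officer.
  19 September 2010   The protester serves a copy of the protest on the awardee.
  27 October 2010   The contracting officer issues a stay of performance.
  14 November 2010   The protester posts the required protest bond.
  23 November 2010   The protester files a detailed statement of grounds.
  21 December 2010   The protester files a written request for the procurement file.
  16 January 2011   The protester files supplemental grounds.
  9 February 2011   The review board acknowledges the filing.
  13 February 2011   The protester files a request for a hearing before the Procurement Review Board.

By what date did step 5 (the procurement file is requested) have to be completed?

23 December 2010

Step 5 runs from 23 November 2010, when the statement of grounds is filed. 30 days after 23 November 2010 is 23 December 2010.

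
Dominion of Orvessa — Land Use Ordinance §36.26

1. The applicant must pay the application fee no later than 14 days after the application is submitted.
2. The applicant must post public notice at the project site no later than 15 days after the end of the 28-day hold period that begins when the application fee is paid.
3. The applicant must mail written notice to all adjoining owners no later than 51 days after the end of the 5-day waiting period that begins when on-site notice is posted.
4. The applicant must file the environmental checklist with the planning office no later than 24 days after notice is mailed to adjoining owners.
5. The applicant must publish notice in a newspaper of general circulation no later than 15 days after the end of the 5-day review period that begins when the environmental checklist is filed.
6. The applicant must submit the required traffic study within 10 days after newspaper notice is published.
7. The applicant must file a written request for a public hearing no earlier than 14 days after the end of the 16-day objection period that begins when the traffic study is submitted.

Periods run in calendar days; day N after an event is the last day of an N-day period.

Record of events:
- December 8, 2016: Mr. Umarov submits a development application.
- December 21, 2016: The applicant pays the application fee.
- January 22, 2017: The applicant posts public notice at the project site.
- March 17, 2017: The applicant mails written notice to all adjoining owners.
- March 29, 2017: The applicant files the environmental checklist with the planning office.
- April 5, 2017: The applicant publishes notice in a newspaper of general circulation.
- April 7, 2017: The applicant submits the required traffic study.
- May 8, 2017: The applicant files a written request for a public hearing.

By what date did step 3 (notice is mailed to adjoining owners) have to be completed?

On-site notice is posted on January 22, 2017; the 5-day waiting period therefore ends January 27, 2017, and step 3 runs from that date. 51 days after January 27, 2017 is March 19, 2017.

March 19, 2017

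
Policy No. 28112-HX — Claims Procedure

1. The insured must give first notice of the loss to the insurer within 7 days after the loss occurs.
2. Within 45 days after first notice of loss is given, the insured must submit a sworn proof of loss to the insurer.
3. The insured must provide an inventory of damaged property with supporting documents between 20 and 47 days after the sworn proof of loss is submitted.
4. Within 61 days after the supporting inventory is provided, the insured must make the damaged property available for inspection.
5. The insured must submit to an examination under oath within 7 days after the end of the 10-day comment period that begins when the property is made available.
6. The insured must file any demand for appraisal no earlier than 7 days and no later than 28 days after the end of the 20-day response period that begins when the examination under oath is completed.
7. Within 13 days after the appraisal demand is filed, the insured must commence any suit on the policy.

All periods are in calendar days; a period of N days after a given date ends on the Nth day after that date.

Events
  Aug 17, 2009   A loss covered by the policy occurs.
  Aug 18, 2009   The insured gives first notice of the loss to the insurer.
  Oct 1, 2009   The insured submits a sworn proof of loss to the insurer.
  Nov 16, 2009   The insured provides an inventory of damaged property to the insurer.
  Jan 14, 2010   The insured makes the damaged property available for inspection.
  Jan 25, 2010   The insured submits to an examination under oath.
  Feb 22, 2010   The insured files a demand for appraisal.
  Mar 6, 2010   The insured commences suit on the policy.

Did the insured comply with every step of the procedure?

Yes

Step 1: 7 days after Aug 17, 2009 (when the loss occurs) is Aug 24, 2009; done Aug 18, 2009 — timely.
Step 2: 45 days after Aug 18, 2009 (when first notice of loss is given) is Oct 2, 2009; done Oct 1, 2009 — timely.
Step 3: the window is 20–47 days after Oct 1, 2009 (when the sworn proof of loss is submitted), so Oct 21, 2009 through Nov 17, 2009; done Nov 16, 2009, which is between those dates.
Step 4: 61 days after Nov 16, 2009 (when the supporting inventory is provided) is Jan 16, 2010; completed Jan 14, 2010, before the deadline.
Step 5: 7 days after Jan 24, 2010 (end of the 10-day comment period, which began when the property is made available on Jan 14, 2010) is Jan 31, 2010; completed Jan 25, 2010, before the deadline.
Step 6: the window is 7–28 days after Feb 14, 2010 (end of the 20-day response period, which began when the examination under oath is completed on Jan 25, 2010), so Feb 21, 2010 through Mar 14, 2010; Feb 22, 2010 falls inside that range.
Step 7: 13 days after Feb 22, 2010 (when the appraisal demand is filed) is Mar 7, 2010; done Mar 6, 2010 — timely.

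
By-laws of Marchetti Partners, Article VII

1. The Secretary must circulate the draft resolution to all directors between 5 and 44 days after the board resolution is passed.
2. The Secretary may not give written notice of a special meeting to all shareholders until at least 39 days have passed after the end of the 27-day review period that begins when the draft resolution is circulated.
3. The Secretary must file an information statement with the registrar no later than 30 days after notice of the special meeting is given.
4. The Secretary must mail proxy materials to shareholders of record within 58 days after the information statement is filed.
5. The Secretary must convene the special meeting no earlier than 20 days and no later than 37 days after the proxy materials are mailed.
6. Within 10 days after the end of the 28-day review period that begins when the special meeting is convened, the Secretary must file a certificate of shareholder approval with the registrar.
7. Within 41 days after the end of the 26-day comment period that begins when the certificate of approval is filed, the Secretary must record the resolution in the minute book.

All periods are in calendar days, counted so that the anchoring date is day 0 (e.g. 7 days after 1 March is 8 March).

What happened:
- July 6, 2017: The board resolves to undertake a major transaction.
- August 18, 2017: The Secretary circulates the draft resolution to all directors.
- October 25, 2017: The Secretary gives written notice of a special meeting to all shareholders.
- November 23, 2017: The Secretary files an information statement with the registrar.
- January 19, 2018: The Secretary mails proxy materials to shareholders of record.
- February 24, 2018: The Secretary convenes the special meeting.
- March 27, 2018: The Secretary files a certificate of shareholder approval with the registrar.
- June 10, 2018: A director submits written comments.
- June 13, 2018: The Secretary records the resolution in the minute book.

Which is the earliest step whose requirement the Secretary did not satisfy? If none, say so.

Step 1 — 5 and 44 days from July 6, 2017 (when the board resolution is passed) are July 11, 2017 and August 19, 2017 respectively; August 18, 2017 falls inside that range.
Step 2 — must wait 39 days from September 14, 2017 (end of the 27-day review period, which began when the draft resolution is circulated on August 18, 2017), so not before October 23, 2017; October 25, 2017 is on or after that date.
Step 3 — counting 30 days from October 25, 2017 (when notice of the special meeting is given) gives a deadline of November 24, 2017; November 23, 2017 is within that limit.
Step 4 — counting 58 days from November 23, 2017 (when the information statement is filed) gives a deadline of January 20, 2018; completed January 19, 2018, before the deadline.
Step 5 — 20 and 37 days from January 19, 2018 (when the proxy materials are mailed) are February 8, 2018 and February 25, 2018 respectively; done February 24, 2018, which is between those dates.
Step 6 — counting 10 days from March 24, 2018 (end of the 28-day review period, which began when the special meeting is convened on February 24, 2018) gives a deadline of April 3, 2018; completed March 27, 2018, before the deadline.
Step 7 — counting 41 days from April 22, 2018 (end of the 26-day comment period, which began when the certificate of approval is filed on March 27, 2018) gives a deadline of June 2, 2018; not done until June 13, 2018, 11 days after the deadline.

Step 7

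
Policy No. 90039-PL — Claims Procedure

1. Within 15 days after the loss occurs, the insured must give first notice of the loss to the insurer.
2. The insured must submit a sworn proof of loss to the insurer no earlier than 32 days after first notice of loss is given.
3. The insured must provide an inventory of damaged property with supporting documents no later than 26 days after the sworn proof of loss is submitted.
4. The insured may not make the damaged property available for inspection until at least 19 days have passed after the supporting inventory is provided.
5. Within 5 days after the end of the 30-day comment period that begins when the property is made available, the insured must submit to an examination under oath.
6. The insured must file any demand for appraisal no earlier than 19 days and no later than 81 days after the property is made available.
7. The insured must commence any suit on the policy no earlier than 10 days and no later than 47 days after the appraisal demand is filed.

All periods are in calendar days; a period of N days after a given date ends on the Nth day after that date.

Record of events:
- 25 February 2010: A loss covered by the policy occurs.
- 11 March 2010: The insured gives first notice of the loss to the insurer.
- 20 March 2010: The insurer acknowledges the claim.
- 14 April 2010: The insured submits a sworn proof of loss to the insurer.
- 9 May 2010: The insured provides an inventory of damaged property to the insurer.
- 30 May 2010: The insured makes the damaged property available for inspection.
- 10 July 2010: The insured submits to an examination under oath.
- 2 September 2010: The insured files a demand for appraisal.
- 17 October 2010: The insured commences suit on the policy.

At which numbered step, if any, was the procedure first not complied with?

Step 5

Step 1: 15 days after 25 February 2010 (when the loss occurs) is 12 March 2010; done 11 March 2010 — timely.
Step 2: the earliest permitted date is 32 days after 11 March 2010 (when first notice of loss is given), i.e. 12 April 2010; 14 April 2010 is on or after that date.
Step 3: 26 days after 14 April 2010 (when the sworn proof of loss is submitted) is 10 May 2010; completed 9 May 2010, before the deadline.
Step 4: the earliest permitted date is 19 days after 9 May 2010 (when the supporting inventory is provided), i.e. 28 May 2010; done 30 May 2010 — permitted.
Step 5: 5 days after 29 June 2010 (end of the 30-day comment period, which began when the property is made available on 30 May 2010) is 4 July 2010; not done until 10 July 2010, 6 days after the deadline.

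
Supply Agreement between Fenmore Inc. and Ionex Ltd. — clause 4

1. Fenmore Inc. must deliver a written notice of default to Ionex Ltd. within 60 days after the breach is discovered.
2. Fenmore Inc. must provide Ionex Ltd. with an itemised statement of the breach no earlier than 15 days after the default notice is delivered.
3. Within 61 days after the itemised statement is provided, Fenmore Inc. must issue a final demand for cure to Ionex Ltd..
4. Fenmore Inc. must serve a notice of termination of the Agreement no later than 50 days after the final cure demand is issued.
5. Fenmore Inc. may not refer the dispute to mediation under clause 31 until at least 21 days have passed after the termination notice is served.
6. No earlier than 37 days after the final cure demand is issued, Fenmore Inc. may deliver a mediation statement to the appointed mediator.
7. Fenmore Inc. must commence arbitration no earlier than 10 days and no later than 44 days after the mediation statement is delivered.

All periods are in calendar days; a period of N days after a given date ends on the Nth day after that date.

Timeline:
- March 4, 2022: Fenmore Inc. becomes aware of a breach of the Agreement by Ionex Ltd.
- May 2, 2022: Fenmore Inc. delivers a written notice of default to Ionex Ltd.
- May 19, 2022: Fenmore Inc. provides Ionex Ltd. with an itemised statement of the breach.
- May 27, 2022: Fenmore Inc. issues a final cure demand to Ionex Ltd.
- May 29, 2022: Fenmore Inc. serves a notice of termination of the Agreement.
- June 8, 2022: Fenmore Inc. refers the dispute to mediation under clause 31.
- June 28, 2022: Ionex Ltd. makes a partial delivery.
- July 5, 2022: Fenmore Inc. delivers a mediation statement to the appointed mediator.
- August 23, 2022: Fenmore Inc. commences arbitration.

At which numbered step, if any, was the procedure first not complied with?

Step 1: 60 days after March 4, 2022 (when the breach is discovered) is May 3, 2022; May 2, 2022 is within that limit.
Step 2: the earliest permitted date is 15 days after May 2, 2022 (when the default notice is delivered), i.e. May 17, 2022; done May 19, 2022, after the minimum wait.
Step 3: 61 days after May 19, 2022 (when the itemised statement is provided) is July 19, 2022; completed May 27, 2022, before the deadline.
Step 4: 50 days after May 27, 2022 (when the final cure demand is issued) is July 16, 2022; May 29, 2022 is within that limit.
Step 5: the earliest permitted date is 21 days after May 29, 2022 (when the termination notice is served), i.e. June 19, 2022; acted on June 8, 2022, 11 days prematurely.
That is the first point of non-compliance.

Step 5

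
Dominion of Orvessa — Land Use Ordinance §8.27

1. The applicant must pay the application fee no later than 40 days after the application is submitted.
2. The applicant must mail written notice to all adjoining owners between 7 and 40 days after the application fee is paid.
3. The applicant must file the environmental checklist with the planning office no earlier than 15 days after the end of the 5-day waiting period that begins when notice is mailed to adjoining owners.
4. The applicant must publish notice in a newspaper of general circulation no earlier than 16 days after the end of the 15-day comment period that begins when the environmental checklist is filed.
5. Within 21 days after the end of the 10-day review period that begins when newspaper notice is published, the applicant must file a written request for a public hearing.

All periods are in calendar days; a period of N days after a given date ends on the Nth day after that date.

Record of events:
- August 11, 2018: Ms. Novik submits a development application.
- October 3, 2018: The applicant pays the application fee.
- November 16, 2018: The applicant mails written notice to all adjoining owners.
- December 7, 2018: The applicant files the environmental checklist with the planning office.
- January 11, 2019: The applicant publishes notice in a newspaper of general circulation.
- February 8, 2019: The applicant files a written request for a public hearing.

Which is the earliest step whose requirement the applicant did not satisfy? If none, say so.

Step 1 — counting 40 days from August 11, 2018 (when the application is submitted) gives a deadline of September 20, 2018; done October 3, 2018 — 13 days late.
That is the first point of non-compliance.

Step 1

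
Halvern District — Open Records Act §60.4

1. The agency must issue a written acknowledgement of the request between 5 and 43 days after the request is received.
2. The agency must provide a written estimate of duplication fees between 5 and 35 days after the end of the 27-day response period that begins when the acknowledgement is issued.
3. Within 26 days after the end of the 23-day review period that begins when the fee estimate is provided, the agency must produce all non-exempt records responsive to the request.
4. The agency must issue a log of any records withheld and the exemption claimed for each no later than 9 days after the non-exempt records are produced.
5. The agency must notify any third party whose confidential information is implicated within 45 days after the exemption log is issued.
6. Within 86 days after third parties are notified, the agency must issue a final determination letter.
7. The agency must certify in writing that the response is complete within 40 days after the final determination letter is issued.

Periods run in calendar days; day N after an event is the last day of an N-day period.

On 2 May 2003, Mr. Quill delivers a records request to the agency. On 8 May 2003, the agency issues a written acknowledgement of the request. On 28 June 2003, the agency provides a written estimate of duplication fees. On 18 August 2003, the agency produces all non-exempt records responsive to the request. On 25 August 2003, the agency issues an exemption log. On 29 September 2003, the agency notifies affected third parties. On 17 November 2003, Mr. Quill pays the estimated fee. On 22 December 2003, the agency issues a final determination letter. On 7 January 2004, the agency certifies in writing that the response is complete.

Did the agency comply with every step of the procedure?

No

Step 1: the window is 5–43 days after 2 May 2003 (when the request is received), so 7 May 2003 through 14 June 2003; done 8 May 2003, which is between those dates.
Step 2: the window is 5–35 days after 4 June 2003 (end of the 27-day response period, which began when the acknowledgement is issued on 8 May 2003), so 9 June 2003 through 9 July 2003; done 28 June 2003 — within the window.
Step 3: 26 days after 21 July 2003 (end of the 23-day review period, which began when the fee estimate is provided on 28 June 2003) is 16 August 2003; not done until 18 August 2003, 2 days after the deadline.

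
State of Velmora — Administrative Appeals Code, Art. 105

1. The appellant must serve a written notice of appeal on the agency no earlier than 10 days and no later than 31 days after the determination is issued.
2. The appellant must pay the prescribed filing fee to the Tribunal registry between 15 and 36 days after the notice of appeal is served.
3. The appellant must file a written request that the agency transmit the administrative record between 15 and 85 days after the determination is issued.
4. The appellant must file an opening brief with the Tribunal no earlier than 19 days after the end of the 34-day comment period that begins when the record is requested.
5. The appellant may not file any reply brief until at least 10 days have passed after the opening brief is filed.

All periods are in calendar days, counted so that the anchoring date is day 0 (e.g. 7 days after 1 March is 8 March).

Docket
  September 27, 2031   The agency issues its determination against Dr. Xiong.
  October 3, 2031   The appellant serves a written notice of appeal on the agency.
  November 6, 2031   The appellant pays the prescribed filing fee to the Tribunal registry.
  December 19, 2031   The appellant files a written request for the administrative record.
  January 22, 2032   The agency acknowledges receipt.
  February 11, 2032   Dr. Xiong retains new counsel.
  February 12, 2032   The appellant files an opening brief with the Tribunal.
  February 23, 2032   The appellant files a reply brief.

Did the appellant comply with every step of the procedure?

No

Step 1 — 10 and 31 days from September 27, 2031 (when the determination is issued) are October 7, 2031 and October 28, 2031 respectively; October 3, 2031 is 4 days too early.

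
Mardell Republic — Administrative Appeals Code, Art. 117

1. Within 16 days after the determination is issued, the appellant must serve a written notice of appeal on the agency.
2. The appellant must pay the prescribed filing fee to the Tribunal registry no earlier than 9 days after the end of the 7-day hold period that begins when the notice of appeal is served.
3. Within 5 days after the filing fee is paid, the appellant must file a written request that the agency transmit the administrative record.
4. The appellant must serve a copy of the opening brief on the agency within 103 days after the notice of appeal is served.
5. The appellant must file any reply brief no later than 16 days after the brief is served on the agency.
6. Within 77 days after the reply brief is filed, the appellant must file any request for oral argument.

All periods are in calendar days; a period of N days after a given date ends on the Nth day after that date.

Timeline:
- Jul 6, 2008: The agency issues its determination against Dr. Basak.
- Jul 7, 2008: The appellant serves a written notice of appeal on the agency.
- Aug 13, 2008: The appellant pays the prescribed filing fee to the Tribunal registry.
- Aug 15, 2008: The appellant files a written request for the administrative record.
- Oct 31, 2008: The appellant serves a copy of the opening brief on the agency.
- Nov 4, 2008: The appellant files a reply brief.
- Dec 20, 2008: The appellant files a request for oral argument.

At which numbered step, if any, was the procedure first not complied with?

Step 1: 16 days after Jul 6, 2008 (when the determination is issued) is Jul 22, 2008; done Jul 7, 2008 — timely.
Step 2: the earliest permitted date is 9 days after Jul 14, 2008 (end of the 7-day hold period, which began when the notice of appeal is served on Jul 7, 2008), i.e. Jul 23, 2008; done Aug 13, 2008, after the minimum wait.
Step 3: 5 days after Aug 13, 2008 (when the filing fee is paid) is Aug 18, 2008; Aug 15, 2008 is within that limit.
Step 4: 103 days after Jul 7, 2008 (when the notice of appeal is served) is Oct 18, 2008; done Oct 31, 2008 — 13 days late.

Step 4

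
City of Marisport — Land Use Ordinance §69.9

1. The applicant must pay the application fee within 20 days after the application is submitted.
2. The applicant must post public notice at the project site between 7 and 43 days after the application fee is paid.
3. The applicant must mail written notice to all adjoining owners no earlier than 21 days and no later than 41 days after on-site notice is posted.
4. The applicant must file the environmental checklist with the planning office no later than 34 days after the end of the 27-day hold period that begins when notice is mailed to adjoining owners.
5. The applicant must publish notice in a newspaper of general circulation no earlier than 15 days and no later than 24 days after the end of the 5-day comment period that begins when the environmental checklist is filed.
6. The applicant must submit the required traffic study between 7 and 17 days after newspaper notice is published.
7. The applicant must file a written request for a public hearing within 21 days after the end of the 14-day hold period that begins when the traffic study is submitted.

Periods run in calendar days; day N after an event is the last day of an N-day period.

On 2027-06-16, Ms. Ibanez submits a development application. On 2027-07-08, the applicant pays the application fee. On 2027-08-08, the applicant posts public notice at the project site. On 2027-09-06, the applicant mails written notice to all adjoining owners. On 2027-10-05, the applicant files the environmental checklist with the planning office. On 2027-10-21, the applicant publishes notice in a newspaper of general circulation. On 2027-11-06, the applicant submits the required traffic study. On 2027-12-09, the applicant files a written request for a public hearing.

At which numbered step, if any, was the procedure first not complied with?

(1) due by 2027-06-16 + 20 days = 2027-07-06; 2027-07-08 misses that deadline by 2 days.
No need to go further; step 1 was not satisfied.

Step 1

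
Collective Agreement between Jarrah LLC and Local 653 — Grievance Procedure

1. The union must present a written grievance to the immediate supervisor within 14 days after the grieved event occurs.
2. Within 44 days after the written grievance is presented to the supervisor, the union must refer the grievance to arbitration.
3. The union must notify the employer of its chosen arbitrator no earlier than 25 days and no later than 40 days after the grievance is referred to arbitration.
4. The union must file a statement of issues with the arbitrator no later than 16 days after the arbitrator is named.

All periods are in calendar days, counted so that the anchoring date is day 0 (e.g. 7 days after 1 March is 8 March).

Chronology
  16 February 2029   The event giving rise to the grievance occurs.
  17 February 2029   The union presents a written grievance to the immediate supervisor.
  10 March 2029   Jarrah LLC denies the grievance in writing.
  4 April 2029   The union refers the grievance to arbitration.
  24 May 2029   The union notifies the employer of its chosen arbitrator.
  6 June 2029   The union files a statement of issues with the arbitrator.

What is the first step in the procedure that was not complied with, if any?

Step 2

Step 1: 14 days after 16 February 2029 (when the grieved event occurs) is 2 March 2029; completed 17 February 2029, before the deadline.
Step 2: 44 days after 17 February 2029 (when the written grievance is presented to the supervisor) is 2 April 2029; done 4 April 2029 — 2 days late.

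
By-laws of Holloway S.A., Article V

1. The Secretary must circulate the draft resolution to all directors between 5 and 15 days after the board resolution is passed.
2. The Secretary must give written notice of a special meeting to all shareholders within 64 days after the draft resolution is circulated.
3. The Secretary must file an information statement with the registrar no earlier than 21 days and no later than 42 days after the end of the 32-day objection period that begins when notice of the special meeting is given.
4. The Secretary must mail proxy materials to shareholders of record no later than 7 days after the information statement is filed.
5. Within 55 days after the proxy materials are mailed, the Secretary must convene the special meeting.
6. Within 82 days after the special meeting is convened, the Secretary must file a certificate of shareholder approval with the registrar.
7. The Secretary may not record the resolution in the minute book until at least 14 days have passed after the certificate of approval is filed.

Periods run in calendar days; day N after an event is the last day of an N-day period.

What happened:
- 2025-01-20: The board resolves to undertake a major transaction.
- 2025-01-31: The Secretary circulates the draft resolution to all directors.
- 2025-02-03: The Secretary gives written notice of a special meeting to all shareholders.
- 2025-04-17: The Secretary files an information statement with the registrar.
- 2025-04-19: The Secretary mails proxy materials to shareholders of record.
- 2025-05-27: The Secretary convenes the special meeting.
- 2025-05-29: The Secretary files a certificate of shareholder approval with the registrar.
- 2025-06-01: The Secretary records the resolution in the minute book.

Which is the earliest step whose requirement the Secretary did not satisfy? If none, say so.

Step 7

Step 1 — 5 and 15 days from 2025-01-20 (when the board resolution is passed) are 2025-01-25 and 2025-02-04 respectively; done 2025-01-31, which is between those dates.
Step 2 — counting 64 days from 2025-01-31 (when the draft resolution is circulated) gives a deadline of 2025-04-05; 2025-02-03 is within that limit.
Step 3 — 21 and 42 days from 2025-03-07 (end of the 32-day objection period, which began when notice of the special meeting is given on 2025-02-03) are 2025-03-28 and 2025-04-18 respectively; done 2025-04-17, which is between those dates.
Step 4 — counting 7 days from 2025-04-17 (when the information statement is filed) gives a deadline of 2025-04-24; 2025-04-19 is within that limit.
Step 5 — counting 55 days from 2025-04-19 (when the proxy materials are mailed) gives a deadline of 2025-06-13; 2025-05-27 is within that limit.
Step 6 — counting 82 days from 2025-05-27 (when the special meeting is convened) gives a deadline of 2025-08-17; completed 2025-05-29, before the deadline.
Step 7 — must wait 14 days from 2025-05-29 (when the certificate of approval is filed), so not before 2025-06-12; done 2025-06-01 — 11 days too early.
The procedure was therefore not followed at step 7.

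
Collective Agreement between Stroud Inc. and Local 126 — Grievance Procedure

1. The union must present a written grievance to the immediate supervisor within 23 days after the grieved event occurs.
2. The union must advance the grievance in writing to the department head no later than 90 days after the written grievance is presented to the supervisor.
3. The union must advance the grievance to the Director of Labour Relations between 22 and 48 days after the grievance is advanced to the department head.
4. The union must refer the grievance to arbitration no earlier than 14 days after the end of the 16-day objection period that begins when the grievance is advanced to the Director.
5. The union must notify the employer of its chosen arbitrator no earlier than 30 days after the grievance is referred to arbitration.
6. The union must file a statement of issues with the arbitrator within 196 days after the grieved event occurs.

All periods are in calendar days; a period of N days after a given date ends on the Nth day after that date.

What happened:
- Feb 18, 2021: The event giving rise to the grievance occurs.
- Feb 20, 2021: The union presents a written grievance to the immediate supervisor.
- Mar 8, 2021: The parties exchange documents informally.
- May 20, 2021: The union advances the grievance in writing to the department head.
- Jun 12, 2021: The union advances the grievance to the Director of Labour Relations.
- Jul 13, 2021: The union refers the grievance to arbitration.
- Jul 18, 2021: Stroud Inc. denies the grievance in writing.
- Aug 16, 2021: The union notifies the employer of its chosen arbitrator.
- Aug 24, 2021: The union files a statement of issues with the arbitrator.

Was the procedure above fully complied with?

(1) due by Feb 18, 2021 + 23 days = Mar 13, 2021; done Feb 20, 2021 — timely.
(2) due by Feb 20, 2021 + 90 days = May 21, 2021; May 20, 2021 is within that limit.
(3) the permitted window runs from May 20, 2021 + 22 = Jun 11, 2021 to May 20, 2021 + 48 = Jul 7, 2021; done Jun 12, 2021, which is between those dates.
(4) permitted from Jun 28, 2021 + 14 days = Jul 12, 2021 onward; done Jul 13, 2021 — permitted.
(5) permitted from Jul 13, 2021 + 30 days = Aug 12, 2021 onward; done Aug 16, 2021, after the minimum wait.
(6) due by Feb 18, 2021 + 196 days = Sep 2, 2021; Aug 24, 2021 is within that limit.

Yes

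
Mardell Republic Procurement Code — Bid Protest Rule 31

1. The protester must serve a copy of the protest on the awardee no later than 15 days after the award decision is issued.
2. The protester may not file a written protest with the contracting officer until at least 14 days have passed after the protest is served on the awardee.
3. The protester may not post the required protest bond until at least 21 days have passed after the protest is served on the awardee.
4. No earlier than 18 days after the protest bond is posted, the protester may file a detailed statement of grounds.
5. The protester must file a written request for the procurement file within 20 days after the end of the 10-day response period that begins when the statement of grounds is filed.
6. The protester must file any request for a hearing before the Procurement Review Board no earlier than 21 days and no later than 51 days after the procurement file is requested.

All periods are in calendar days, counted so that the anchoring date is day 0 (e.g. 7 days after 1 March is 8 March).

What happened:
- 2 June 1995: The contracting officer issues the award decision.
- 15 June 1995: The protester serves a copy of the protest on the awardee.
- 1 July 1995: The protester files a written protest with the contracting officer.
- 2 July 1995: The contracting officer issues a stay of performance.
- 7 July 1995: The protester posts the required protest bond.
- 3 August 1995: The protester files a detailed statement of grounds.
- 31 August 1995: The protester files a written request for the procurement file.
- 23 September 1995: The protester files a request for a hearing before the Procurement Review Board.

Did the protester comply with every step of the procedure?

Yes

(1) due by 2 June 1995 + 15 days = 17 June 1995; done 15 June 1995 — timely.
(2) permitted from 15 June 1995 + 14 days = 29 June 1995 onward; done 1 July 1995 — permitted.
(3) permitted from 15 June 1995 + 21 days = 6 July 1995 onward; done 7 July 1995 — permitted.
(4) permitted from 7 July 1995 + 18 days = 25 July 1995 onward; done 3 August 1995, after the minimum wait.
(5) due by 13 August 1995 + 20 days = 2 September 1995; done 31 August 1995 — timely.
(6) the permitted window runs from 31 August 1995 + 21 = 21 September 1995 to 31 August 1995 + 51 = 21 October 1995; done 23 September 1995 — within the window.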